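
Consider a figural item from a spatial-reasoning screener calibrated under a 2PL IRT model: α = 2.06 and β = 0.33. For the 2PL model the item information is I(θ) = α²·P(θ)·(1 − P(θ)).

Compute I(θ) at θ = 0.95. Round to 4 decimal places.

P = 1/(1+e^{-1.2772}) = 0.7820
P(1−P) = 0.7820 × 0.2180 = 0.1705
I = α² × P(1−P) = 2.06² × 0.1705 = 0.72350

0.7235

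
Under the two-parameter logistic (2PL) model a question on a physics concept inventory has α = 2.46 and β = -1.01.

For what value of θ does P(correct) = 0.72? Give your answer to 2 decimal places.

P(θ) = 1 / (1 + exp(−α(θ − β)))
logit = ln(0.7200/0.2800) = 0.9445
θ = β + logit/(α) = -1.01 + 0.9445/2.4600 = -0.6261

-0.63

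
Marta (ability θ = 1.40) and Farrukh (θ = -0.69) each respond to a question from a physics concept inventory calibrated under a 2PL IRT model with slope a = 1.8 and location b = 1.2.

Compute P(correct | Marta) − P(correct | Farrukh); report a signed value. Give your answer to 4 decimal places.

P(θ) = 1 / (1 + exp(−a(θ − b)))
P(Marta) = 0.5890  [exponent 0.3600]
P(Farrukh) = 0.0322  [exponent -3.4020]
Difference = 0.5890 − 0.0322 = 0.5568

0.5568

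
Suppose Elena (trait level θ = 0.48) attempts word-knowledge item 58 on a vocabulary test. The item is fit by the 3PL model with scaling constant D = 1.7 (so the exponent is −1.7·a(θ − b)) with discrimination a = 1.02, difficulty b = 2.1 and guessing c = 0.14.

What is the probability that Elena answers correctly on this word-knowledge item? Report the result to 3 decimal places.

P(θ) = c + (1 − c) · 1 / (1 + exp(−D·a(θ − b)))
Exponent: 1.7 × 1.02 × (0.48 − 2.1) = -2.8091
1/(1 + e^{2.8091}) = 0.0568
P = 0.14 + 0.86 × 0.0568 = 0.1889

0.189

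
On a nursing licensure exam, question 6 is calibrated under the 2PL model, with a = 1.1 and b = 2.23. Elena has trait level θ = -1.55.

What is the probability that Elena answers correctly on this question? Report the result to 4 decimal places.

0.0154

P(θ) = 1 / (1 + exp(−a(θ − b)))
Exponent: 1.1 × (-1.55 − 2.23) = -4.1580
1/(1 + e^{4.1580}) = 0.0154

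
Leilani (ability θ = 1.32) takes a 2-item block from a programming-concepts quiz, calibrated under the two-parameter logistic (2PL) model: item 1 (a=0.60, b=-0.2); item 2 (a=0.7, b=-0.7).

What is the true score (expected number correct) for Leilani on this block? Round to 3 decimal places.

P(θ) = 1 / (1 + exp(−a(θ − b)))
P_1 = 1/(1+e^{-0.9120}) = 0.7134
P_2 = 1/(1+e^{-1.4140}) = 0.8044
E[score] = 0.7134 + 0.8044 = 1.5178

1.518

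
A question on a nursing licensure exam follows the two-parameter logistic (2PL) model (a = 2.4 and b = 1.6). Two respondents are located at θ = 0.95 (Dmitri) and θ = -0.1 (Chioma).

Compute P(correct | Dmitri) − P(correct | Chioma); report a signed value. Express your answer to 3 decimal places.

P(θ) = 1 / (1 + exp(−a(θ − b)))
P(Dmitri) = 0.1736  [exponent -1.5600]
P(Chioma) = 0.0166  [exponent -4.0800]
Difference = 0.1736 − 0.0166 = 0.1570

0.157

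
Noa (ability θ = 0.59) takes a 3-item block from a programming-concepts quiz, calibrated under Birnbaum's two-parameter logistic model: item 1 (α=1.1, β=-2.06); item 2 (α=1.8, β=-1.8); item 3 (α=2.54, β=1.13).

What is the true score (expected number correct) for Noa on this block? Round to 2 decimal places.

2.14

P(θ) = 1 / (1 + exp(−α(θ − β)))
P_1 = 1/(1+e^{-2.9150}) = 0.9486
P_2 = 1/(1+e^{-4.3020}) = 0.9866
P_3 = 1/(1+e^{1.3716}) = 0.2024
E[score] = 0.9486 + 0.9866 + 0.2024 = 2.1376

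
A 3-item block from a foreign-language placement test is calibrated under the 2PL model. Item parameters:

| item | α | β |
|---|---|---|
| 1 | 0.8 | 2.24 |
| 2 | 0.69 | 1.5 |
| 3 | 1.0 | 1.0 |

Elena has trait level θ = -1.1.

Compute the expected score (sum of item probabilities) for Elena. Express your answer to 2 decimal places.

0.32

P(θ) = 1 / (1 + exp(−α(θ − β)))
P_1 = 1/(1+e^{2.6720}) = 0.0646
P_2 = 1/(1+e^{1.7940}) = 0.1426
P_3 = 1/(1+e^{2.1000}) = 0.1091
E[score] = 0.0646 + 0.1426 + 0.1091 = 0.3163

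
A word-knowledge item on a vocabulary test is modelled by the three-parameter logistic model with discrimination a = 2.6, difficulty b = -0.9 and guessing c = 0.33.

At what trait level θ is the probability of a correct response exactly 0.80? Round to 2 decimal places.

P(θ) = c + (1 − c) · 1 / (1 + exp(−a(θ − b)))
Remove guessing floor: (0.80 − 0.33)/(1 − 0.33) = 0.7015
logit = ln(0.7015/0.2985) = 0.8544
θ = b + logit/(a) = -0.9 + 0.8544/2.6000 = -0.5714

-0.57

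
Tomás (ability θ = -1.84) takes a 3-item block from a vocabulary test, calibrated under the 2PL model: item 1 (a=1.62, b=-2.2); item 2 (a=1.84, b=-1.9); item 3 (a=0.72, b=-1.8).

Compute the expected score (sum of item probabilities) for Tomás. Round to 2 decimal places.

P(θ) = 1 / (1 + exp(−a(θ − b)))
P_1 = 1/(1+e^{-0.5832}) = 0.6418
P_2 = 1/(1+e^{-0.1104}) = 0.5276
P_3 = 1/(1+e^{0.0288}) = 0.4928
E[score] = 0.6418 + 0.5276 + 0.4928 = 1.6622

1.66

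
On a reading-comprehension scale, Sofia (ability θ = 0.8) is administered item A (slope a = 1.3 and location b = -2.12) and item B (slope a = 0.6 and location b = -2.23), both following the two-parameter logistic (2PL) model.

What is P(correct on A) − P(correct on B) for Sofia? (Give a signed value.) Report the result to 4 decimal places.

0.1177

P(θ) = 1 / (1 + exp(−a(θ − b)))
P_A = 0.9780
P_B = 0.8603
P_A − P_B = 0.1177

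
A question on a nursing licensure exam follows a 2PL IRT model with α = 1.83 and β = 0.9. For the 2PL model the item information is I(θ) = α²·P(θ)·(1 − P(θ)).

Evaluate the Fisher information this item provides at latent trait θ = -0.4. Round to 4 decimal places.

P = 1/(1+e^{2.3790}) = 0.0848
P(1−P) = 0.0848 × 0.9152 = 0.0776
I = α² × P(1−P) = 1.83² × 0.0776 = 0.25987

0.2599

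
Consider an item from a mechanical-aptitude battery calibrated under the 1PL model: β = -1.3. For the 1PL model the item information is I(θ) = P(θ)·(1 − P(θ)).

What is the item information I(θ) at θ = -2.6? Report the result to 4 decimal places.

0.1683

P = 1/(1+e^{1.3000}) = 0.2142
P(1−P) = 0.2142 × 0.7858 = 0.1683
I = P(1−P) = 0.16830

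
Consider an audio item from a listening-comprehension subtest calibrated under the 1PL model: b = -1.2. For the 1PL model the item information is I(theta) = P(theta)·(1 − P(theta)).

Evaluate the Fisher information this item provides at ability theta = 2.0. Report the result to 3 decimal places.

P = 1/(1+e^{-3.2000}) = 0.9608
P(1−P) = 0.9608 × 0.0392 = 0.0376
I = P(1−P) = 0.03763

0.038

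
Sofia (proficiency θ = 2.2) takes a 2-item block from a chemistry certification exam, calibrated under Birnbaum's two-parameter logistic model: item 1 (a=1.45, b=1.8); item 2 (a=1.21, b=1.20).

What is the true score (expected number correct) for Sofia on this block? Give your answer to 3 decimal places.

1.411

P(θ) = 1 / (1 + exp(−a(θ − b)))
P_1 = 1/(1+e^{-0.5800}) = 0.6411
P_2 = 1/(1+e^{-1.2100}) = 0.7703
E[score] = 0.6411 + 0.7703 = 1.4114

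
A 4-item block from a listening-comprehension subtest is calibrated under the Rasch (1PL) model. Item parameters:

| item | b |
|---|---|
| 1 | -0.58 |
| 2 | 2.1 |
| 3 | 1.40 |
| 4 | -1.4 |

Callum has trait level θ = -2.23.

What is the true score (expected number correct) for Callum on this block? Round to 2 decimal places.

P(θ) = 1 / (1 + exp(−(θ − b)))
P_1 = 1/(1+e^{1.6500}) = 0.1611
P_2 = 1/(1+e^{4.3300}) = 0.0130
P_3 = 1/(1+e^{3.6300}) = 0.0258
P_4 = 1/(1+e^{0.8300}) = 0.3036
E[score] = 0.1611 + 0.0130 + 0.0258 + 0.3036 = 0.5036

0.50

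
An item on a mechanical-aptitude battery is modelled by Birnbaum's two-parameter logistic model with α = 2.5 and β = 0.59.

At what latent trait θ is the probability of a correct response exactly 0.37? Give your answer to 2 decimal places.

0.38

P(θ) = 1 / (1 + exp(−α(θ − β)))
logit = ln(0.3700/0.6300) = -0.5322
θ = β + logit/(α) = 0.59 + (-0.5322)/2.5000 = 0.3771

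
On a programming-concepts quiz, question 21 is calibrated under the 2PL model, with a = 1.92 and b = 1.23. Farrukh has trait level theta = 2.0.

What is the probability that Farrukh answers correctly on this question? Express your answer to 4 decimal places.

P(theta) = 1 / (1 + exp(−a(theta − b)))
Exponent: 1.92 × (2.0 − 1.23) = 1.4784
1/(1 + e^{-1.4784}) = 0.8143

0.8143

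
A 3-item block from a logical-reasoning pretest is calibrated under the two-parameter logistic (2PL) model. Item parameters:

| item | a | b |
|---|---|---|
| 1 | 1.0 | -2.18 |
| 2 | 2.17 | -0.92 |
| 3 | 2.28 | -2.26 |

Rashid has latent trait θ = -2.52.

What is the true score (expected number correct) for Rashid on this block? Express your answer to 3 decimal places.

0.802

P(θ) = 1 / (1 + exp(−a(θ − b)))
P_1 = 1/(1+e^{0.3400}) = 0.4158
P_2 = 1/(1+e^{3.4720}) = 0.0301
P_3 = 1/(1+e^{0.5928}) = 0.3560
E[score] = 0.4158 + 0.0301 + 0.3560 = 0.8019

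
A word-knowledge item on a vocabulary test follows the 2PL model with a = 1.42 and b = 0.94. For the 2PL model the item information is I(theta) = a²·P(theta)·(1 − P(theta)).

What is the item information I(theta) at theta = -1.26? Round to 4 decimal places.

P = 1/(1+e^{3.1240}) = 0.0421
P(1−P) = 0.0421 × 0.9579 = 0.0404
I = a² × P(1−P) = 1.42² × 0.0404 = 0.08137

0.0814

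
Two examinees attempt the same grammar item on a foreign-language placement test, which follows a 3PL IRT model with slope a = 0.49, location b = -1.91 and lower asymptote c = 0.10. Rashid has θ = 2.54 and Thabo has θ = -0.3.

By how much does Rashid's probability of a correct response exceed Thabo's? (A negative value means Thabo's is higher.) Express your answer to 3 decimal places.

0.190

P(θ) = c + (1 − c) · 1 / (1 + exp(−a(θ − b)))
P(Rashid) = 0.9086  [exponent 2.1805]
P(Thabo) = 0.7188  [exponent 0.7889]
Difference = 0.9086 − 0.7188 = 0.1898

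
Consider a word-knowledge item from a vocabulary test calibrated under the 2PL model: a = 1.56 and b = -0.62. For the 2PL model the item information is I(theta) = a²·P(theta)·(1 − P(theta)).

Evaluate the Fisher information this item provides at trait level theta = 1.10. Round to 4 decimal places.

0.1457

P = 1/(1+e^{-2.6832}) = 0.9360
P(1−P) = 0.9360 × 0.0640 = 0.0599
I = a² × P(1−P) = 1.56² × 0.0599 = 0.14572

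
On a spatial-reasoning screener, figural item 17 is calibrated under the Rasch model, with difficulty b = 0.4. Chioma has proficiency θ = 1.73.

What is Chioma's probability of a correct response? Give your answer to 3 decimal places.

P(θ) = 1 / (1 + exp(−(θ − b)))
Exponent: (1.73 − 0.4) = 1.3300
1/(1 + e^{-1.3300}) = 0.7908
P = 0.7908

0.791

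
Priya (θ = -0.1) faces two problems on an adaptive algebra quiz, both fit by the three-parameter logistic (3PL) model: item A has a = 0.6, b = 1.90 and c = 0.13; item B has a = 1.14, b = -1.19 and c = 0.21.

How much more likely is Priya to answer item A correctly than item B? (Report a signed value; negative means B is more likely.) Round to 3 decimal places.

-0.492

P(θ) = c + (1 − c) · 1 / (1 + exp(−a(θ − b)))
P_A = 0.3314
P_B = 0.8231
P_A − P_B = -0.4917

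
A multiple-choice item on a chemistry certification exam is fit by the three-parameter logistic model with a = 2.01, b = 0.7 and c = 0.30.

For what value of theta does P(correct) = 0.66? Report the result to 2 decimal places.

P(theta) = c + (1 − c) · 1 / (1 + exp(−a(theta − b)))
Remove guessing floor: (0.66 − 0.30)/(1 − 0.30) = 0.5143
logit = ln(0.5143/0.4857) = 0.0572
theta = b + logit/(a) = 0.7 + 0.0572/2.0100 = 0.7284

0.73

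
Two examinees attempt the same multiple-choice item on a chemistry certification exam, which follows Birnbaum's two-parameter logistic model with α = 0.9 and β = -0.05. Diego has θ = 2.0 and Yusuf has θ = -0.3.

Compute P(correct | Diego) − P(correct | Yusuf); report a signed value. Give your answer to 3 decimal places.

P(θ) = 1 / (1 + exp(−α(θ − β)))
P(Diego) = 0.8635  [exponent 1.8450]
P(Yusuf) = 0.4440  [exponent -0.2250]
Difference = 0.8635 − 0.4440 = 0.4196

0.420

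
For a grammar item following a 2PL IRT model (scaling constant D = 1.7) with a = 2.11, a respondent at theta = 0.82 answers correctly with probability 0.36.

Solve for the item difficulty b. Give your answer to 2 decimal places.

P(theta) = 1 / (1 + exp(−D·a(theta − b)))
logit(0.36) = ln(0.36/0.64) = -0.5754
b = theta − logit/(1.7·a) = 0.82 − (-0.5754)/3.5870 = 0.9804

0.98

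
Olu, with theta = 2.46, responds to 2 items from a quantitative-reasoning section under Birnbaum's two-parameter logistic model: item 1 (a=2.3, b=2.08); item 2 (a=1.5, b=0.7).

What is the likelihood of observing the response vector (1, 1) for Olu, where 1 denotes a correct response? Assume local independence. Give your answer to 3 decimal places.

P(theta) = 1 / (1 + exp(−a(theta − b)))
P_1 = 1/(1+e^{-0.8740}) = 0.7056
P_2 = 1/(1+e^{-2.6400}) = 0.9334
L = P_1 × P_2 = 0.7056 × 0.9334 = 0.65858

0.659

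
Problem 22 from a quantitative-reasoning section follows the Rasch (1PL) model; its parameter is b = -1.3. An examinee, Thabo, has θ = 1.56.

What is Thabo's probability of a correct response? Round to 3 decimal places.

0.946

P(θ) = 1 / (1 + exp(−(θ − b)))
Exponent: (1.56 − (-1.3)) = 2.8600
1/(1 + e^{-2.8600}) = 0.9458
P = 0.9458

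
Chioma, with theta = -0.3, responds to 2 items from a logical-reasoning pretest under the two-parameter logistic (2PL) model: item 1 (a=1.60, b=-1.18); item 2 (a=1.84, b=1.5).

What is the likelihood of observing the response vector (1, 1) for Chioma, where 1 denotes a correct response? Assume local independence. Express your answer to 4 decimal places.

0.0283

P(theta) = 1 / (1 + exp(−a(theta − b)))
P_1 = 1/(1+e^{-1.4080}) = 0.8035
P_2 = 1/(1+e^{3.3120}) = 0.0352
L = P_1 × P_2 = 0.8035 × 0.0352 = 0.02825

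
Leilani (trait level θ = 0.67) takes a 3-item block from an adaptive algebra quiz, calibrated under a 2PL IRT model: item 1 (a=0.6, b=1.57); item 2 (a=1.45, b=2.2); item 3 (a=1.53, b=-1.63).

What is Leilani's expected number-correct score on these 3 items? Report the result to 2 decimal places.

1.44

P(θ) = 1 / (1 + exp(−a(θ − b)))
P_1 = 1/(1+e^{0.5400}) = 0.3682
P_2 = 1/(1+e^{2.2185}) = 0.0981
P_3 = 1/(1+e^{-3.5190}) = 0.9712
E[score] = 0.3682 + 0.0981 + 0.9712 = 1.4375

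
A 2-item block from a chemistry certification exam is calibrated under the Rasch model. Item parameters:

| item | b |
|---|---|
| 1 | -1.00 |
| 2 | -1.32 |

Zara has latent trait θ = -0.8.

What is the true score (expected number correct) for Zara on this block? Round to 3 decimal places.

1.177

P(θ) = 1 / (1 + exp(−(θ − b)))
P_1 = 1/(1+e^{-0.2000}) = 0.5498
P_2 = 1/(1+e^{-0.5200}) = 0.6271
E[score] = 0.5498 + 0.6271 = 1.1770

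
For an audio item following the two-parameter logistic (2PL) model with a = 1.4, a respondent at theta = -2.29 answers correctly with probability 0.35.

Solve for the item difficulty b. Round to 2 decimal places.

-1.85

P(theta) = 1 / (1 + exp(−a(theta − b)))
logit(0.35) = ln(0.35/0.65) = -0.6190
b = theta − logit/(a) = -2.29 − (-0.6190)/1.4000 = -1.8478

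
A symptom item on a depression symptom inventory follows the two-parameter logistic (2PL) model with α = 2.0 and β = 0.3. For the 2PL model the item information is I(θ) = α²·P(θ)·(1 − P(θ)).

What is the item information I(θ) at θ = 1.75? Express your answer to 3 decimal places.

0.198

P = 1/(1+e^{-2.9000}) = 0.9478
P(1−P) = 0.9478 × 0.0522 = 0.0494
I = α² × P(1−P) = 2.0² × 0.0494 = 0.19773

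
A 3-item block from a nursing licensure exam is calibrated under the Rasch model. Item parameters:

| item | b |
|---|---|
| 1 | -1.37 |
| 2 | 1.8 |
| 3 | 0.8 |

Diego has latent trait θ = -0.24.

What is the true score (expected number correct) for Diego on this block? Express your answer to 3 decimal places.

1.132

P(θ) = 1 / (1 + exp(−(θ − b)))
P_1 = 1/(1+e^{-1.1300}) = 0.7558
P_2 = 1/(1+e^{2.0400}) = 0.1151
P_3 = 1/(1+e^{1.0400}) = 0.2611
E[score] = 0.7558 + 0.1151 + 0.2611 = 1.1321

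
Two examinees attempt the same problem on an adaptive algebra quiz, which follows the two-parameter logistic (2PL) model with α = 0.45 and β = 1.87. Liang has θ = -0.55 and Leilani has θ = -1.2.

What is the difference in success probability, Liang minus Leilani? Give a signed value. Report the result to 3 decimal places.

0.051

P(θ) = 1 / (1 + exp(−α(θ − β)))
P(Liang) = 0.2518  [exponent -1.0890]
P(Leilani) = 0.2008  [exponent -1.3815]
Difference = 0.2518 − 0.2008 = 0.0510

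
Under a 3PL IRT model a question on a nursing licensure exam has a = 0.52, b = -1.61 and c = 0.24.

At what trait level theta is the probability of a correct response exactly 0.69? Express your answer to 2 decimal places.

-0.89

P(theta) = c + (1 − c) · 1 / (1 + exp(−a(theta − b)))
Remove guessing floor: (0.69 − 0.24)/(1 − 0.24) = 0.5921
logit = ln(0.5921/0.4079) = 0.3727
theta = b + logit/(a) = -1.61 + 0.3727/0.5200 = -0.8933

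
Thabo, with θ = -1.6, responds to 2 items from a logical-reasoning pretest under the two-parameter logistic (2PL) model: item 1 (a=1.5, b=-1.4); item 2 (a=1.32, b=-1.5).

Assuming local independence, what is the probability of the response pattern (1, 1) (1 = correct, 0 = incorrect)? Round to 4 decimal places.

P(θ) = 1 / (1 + exp(−a(θ − b)))
P_1 = 1/(1+e^{0.3000}) = 0.4256
P_2 = 1/(1+e^{0.1320}) = 0.4670
L = P_1 × P_2 = 0.4256 × 0.4670 = 0.19876

0.1988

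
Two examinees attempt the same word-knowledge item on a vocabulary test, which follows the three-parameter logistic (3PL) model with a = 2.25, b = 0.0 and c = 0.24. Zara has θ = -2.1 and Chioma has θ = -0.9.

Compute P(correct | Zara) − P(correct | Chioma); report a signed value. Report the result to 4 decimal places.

P(θ) = c + (1 − c) · 1 / (1 + exp(−a(θ − b)))
P(Zara) = 0.2467  [exponent -4.7250]
P(Chioma) = 0.3286  [exponent -2.0250]
Difference = 0.2467 − 0.3286 = -0.0819

-0.0819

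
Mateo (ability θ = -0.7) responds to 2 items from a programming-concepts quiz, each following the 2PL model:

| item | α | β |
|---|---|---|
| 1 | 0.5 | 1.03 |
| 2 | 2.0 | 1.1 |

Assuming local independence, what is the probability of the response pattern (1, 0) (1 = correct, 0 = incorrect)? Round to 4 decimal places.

P(θ) = 1 / (1 + exp(−α(θ − β)))
P_1 = 1/(1+e^{0.8650}) = 0.2963
P_2 = 1/(1+e^{3.6000}) = 0.0266
L = P_1 × (1−P_2) = 0.2963 × 0.9734 = 0.28842

0.2884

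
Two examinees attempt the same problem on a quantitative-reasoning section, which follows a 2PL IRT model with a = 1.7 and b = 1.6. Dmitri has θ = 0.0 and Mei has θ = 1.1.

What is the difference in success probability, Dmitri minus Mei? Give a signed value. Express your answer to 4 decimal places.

P(θ) = 1 / (1 + exp(−a(θ − b)))
P(Dmitri) = 0.0618  [exponent -2.7200]
P(Mei) = 0.2994  [exponent -0.8500]
Difference = 0.0618 − 0.2994 = -0.2376

-0.2376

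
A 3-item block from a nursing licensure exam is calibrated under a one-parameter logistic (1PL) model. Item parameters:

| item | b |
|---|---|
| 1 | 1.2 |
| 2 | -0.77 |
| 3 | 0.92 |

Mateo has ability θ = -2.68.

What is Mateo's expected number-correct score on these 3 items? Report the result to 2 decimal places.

0.18

P(θ) = 1 / (1 + exp(−(θ − b)))
P_1 = 1/(1+e^{3.8800}) = 0.0202
P_2 = 1/(1+e^{1.9100}) = 0.1290
P_3 = 1/(1+e^{3.6000}) = 0.0266
E[score] = 0.0202 + 0.1290 + 0.0266 = 0.1758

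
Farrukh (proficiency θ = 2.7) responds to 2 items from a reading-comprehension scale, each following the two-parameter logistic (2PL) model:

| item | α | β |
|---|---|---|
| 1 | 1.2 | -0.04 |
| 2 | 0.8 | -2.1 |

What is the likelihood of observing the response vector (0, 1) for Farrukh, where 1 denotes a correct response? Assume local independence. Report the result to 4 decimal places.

P(θ) = 1 / (1 + exp(−α(θ − β)))
P_1 = 1/(1+e^{-3.2880}) = 0.9640
P_2 = 1/(1+e^{-3.8400}) = 0.9790
L = (1−P_1) × P_2 = 0.0360 × 0.9790 = 0.03523

0.0352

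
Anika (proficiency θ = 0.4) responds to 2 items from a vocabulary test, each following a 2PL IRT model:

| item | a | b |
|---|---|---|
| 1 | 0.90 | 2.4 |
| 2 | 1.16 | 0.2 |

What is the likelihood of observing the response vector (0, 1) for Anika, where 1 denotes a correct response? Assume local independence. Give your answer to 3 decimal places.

P(θ) = 1 / (1 + exp(−a(θ − b)))
P_1 = 1/(1+e^{1.8000}) = 0.1419
P_2 = 1/(1+e^{-0.2320}) = 0.5577
L = (1−P_1) × P_2 = 0.8581 × 0.5577 = 0.47863

0.479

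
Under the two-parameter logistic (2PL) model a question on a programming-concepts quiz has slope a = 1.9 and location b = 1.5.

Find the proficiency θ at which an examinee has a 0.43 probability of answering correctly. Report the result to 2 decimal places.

P(θ) = 1 / (1 + exp(−a(θ − b)))
logit = ln(0.4300/0.5700) = -0.2819
θ = b + logit/(a) = 1.5 + (-0.2819)/1.9000 = 1.3517

1.35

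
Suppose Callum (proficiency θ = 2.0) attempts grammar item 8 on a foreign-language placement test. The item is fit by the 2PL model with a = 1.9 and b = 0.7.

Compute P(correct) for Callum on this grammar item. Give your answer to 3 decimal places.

P(θ) = 1 / (1 + exp(−a(θ − b)))
Exponent: 1.9 × (2.0 − 0.7) = 2.4700
1/(1 + e^{-2.4700}) = 0.9220

0.922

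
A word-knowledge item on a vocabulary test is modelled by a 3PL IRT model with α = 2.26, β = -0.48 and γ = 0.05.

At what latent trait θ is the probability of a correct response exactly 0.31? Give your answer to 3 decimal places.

P(θ) = γ + (1 − γ) · 1 / (1 + exp(−α(θ − β)))
Remove guessing floor: (0.31 − 0.05)/(1 − 0.05) = 0.2737
logit = ln(0.2737/0.7263) = -0.9760
θ = β + logit/(α) = -0.48 + (-0.9760)/2.2600 = -0.9119

-0.912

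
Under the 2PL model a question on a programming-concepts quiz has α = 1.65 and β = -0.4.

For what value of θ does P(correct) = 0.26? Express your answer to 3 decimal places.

P(θ) = 1 / (1 + exp(−α(θ − β)))
logit = ln(0.2600/0.7400) = -1.0460
θ = β + logit/(α) = -0.4 + (-1.0460)/1.6500 = -1.0339

-1.034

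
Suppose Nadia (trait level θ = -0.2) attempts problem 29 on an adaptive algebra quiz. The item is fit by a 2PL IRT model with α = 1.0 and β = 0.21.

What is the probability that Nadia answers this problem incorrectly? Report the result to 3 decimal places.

0.601

P(θ) = 1 / (1 + exp(−α(θ − β)))
Exponent: 1.0 × (-0.2 − 0.21) = -0.4100
1/(1 + e^{0.4100}) = 0.3989
P(incorrect) = 1 − 0.3989 = 0.6011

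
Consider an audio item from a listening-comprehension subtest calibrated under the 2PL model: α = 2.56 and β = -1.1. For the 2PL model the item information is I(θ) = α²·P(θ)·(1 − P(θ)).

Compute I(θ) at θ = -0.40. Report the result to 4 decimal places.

0.8023

P = 1/(1+e^{-1.7920}) = 0.8572
P(1−P) = 0.8572 × 0.1428 = 0.1224
I = α² × P(1−P) = 2.56² × 0.1224 = 0.80234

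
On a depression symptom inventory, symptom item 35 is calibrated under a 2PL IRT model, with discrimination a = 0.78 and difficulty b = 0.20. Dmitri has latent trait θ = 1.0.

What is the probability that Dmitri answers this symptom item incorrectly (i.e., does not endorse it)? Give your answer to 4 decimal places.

P(θ) = 1 / (1 + exp(−a(θ − b)))
Exponent: 0.78 × (1.0 − 0.20) = 0.6240
1/(1 + e^{-0.6240}) = 0.6511
P(incorrect) = 1 − 0.6511 = 0.3489

0.3489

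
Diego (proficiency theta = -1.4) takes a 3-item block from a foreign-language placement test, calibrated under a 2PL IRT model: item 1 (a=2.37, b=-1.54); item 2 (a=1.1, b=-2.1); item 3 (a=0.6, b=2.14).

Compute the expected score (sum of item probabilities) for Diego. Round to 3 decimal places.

P(theta) = 1 / (1 + exp(−a(theta − b)))
P_1 = 1/(1+e^{-0.3318}) = 0.5822
P_2 = 1/(1+e^{-0.7700}) = 0.6835
P_3 = 1/(1+e^{2.1240}) = 0.1068
E[score] = 0.5822 + 0.6835 + 0.1068 = 1.3725

1.373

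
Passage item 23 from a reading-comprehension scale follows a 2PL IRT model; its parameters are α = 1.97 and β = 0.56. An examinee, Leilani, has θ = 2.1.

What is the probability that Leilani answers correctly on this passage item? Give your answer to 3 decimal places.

0.954

P(θ) = 1 / (1 + exp(−α(θ − β)))
Exponent: 1.97 × (2.1 − 0.56) = 3.0338
1/(1 + e^{-3.0338}) = 0.9541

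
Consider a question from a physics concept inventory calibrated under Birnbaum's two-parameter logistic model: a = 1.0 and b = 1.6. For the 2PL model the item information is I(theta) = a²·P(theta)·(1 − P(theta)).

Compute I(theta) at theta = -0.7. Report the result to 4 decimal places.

P = 1/(1+e^{2.3000}) = 0.0911
P(1−P) = 0.0911 × 0.9089 = 0.0828
I = a² × P(1−P) = 1.0² × 0.0828 = 0.08282

0.0828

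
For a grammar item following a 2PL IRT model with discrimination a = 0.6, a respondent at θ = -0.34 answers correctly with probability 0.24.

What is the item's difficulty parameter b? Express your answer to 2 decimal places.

P(θ) = 1 / (1 + exp(−a(θ − b)))
logit(0.24) = ln(0.24/0.76) = -1.1527
b = θ − logit/(a) = -0.34 − (-1.1527)/0.6000 = 1.5811

1.58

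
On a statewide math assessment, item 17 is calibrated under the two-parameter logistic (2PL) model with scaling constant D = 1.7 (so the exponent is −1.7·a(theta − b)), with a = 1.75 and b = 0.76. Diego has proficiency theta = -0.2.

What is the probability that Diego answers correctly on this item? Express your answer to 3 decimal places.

0.054

P(theta) = 1 / (1 + exp(−D·a(theta − b)))
Exponent: 1.7 × 1.75 × (-0.2 − 0.76) = -2.8560
1/(1 + e^{2.8560}) = 0.0544
P = 0.0544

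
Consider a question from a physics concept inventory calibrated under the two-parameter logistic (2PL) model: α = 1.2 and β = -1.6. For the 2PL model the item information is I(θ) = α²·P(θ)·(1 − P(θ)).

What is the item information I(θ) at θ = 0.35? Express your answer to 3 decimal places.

P = 1/(1+e^{-2.3400}) = 0.9121
P(1−P) = 0.9121 × 0.0879 = 0.0801
I = α² × P(1−P) = 1.2² × 0.0801 = 0.11541

0.115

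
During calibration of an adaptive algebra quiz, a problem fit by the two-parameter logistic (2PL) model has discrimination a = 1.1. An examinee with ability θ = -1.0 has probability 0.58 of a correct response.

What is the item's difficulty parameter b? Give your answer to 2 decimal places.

-1.29

P(θ) = 1 / (1 + exp(−a(θ − b)))
logit(0.58) = ln(0.58/0.42) = 0.3228
b = θ − logit/(a) = -1.0 − 0.3228/1.1000 = -1.2934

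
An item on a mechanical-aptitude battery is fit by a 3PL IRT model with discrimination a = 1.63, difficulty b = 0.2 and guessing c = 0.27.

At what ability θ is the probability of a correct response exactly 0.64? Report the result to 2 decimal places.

0.22

P(θ) = c + (1 − c) · 1 / (1 + exp(−a(θ − b)))
Remove guessing floor: (0.64 − 0.27)/(1 − 0.27) = 0.5068
logit = ln(0.5068/0.4932) = 0.0274
θ = b + logit/(a) = 0.2 + 0.0274/1.6300 = 0.2168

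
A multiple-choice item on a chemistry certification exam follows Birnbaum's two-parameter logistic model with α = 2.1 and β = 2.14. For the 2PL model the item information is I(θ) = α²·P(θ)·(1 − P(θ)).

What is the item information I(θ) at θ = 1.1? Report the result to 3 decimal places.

P = 1/(1+e^{2.1840}) = 0.1012
P(1−P) = 0.1012 × 0.8988 = 0.0910
I = α² × P(1−P) = 2.1² × 0.0910 = 0.40112

0.401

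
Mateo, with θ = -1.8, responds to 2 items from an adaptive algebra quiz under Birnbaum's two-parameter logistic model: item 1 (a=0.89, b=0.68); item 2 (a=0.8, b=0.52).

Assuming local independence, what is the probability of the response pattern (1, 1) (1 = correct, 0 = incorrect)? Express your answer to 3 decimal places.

0.013

P(θ) = 1 / (1 + exp(−a(θ − b)))
P_1 = 1/(1+e^{2.2072}) = 0.0991
P_2 = 1/(1+e^{1.8560}) = 0.1352
L = P_1 × P_2 = 0.0991 × 0.1352 = 0.01340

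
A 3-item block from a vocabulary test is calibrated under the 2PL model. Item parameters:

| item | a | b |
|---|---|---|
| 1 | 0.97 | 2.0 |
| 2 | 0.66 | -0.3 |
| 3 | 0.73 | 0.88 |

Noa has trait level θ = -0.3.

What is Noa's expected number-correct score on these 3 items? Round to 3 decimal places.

P(θ) = 1 / (1 + exp(−a(θ − b)))
P_1 = 1/(1+e^{2.2310}) = 0.0970
P_2 = 1/(1+e^{0.0000}) = 0.5000
P_3 = 1/(1+e^{0.8614}) = 0.2970
E[score] = 0.0970 + 0.5000 + 0.2970 = 0.8940

0.894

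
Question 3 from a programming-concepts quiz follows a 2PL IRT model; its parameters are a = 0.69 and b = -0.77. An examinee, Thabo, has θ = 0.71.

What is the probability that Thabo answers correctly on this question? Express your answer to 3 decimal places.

P(θ) = 1 / (1 + exp(−a(θ − b)))
Exponent: 0.69 × (0.71 − (-0.77)) = 1.0212
1/(1 + e^{-1.0212}) = 0.7352

0.735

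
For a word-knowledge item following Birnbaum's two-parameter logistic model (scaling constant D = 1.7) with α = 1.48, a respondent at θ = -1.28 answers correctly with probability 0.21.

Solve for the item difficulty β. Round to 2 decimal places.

P(θ) = 1 / (1 + exp(−D·α(θ − β)))
logit(0.21) = ln(0.21/0.79) = -1.3249
β = θ − logit/(1.7·α) = -1.28 − (-1.3249)/2.5160 = -0.7534

-0.75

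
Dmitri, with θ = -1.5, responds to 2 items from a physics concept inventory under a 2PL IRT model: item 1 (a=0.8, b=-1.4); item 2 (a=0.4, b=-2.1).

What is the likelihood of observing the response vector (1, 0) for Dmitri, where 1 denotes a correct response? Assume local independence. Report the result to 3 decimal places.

P(θ) = 1 / (1 + exp(−a(θ − b)))
P_1 = 1/(1+e^{0.0800}) = 0.4800
P_2 = 1/(1+e^{-0.2400}) = 0.5597
L = P_1 × (1−P_2) = 0.4800 × 0.4403 = 0.21134

0.211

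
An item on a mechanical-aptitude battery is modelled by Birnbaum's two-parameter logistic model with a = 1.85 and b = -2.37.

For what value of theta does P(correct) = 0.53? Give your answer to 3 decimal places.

P(theta) = 1 / (1 + exp(−a(theta − b)))
logit = ln(0.5300/0.4700) = 0.1201
theta = b + logit/(a) = -2.37 + 0.1201/1.8500 = -2.3051

-2.305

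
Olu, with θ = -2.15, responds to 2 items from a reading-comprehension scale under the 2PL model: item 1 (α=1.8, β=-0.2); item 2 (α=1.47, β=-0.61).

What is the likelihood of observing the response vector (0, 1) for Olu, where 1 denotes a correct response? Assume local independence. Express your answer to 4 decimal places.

P(θ) = 1 / (1 + exp(−α(θ − β)))
P_1 = 1/(1+e^{3.5100}) = 0.0290
P_2 = 1/(1+e^{2.2638}) = 0.0942
L = (1−P_1) × P_2 = 0.9710 × 0.0942 = 0.09143

0.0914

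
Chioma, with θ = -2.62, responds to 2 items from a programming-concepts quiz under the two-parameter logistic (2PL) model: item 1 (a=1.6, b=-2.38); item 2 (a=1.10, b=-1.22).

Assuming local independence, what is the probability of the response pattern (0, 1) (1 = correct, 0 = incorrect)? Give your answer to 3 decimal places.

0.105

P(θ) = 1 / (1 + exp(−a(θ − b)))
P_1 = 1/(1+e^{0.3840}) = 0.4052
P_2 = 1/(1+e^{1.5400}) = 0.1765
L = (1−P_1) × P_2 = 0.5948 × 0.1765 = 0.10501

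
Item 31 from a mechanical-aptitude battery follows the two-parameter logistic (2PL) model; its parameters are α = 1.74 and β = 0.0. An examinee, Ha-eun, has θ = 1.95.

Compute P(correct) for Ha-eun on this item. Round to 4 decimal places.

P(θ) = 1 / (1 + exp(−α(θ − β)))
Exponent: 1.74 × (1.95 − 0.0) = 3.3930
1/(1 + e^{-3.3930}) = 0.9675

0.9675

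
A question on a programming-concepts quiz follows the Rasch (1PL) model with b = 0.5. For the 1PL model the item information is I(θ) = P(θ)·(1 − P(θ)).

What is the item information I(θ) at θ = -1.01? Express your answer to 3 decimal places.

P = 1/(1+e^{1.5100}) = 0.1809
P(1−P) = 0.1809 × 0.8191 = 0.1482
I = P(1−P) = 0.14820

0.148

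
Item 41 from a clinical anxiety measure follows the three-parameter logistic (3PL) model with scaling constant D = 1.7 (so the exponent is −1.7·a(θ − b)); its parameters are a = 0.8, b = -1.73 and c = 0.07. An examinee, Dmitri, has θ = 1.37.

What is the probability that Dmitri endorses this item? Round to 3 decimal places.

0.986

P(θ) = c + (1 − c) · 1 / (1 + exp(−D·a(θ − b)))
Exponent: 1.7 × 0.8 × (1.37 − (-1.73)) = 4.2160
1/(1 + e^{-4.2160}) = 0.9855
P = 0.07 + 0.93 × 0.9855 = 0.9865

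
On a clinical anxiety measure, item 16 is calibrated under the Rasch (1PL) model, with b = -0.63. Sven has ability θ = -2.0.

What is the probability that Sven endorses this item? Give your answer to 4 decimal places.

P(θ) = 1 / (1 + exp(−(θ − b)))
Exponent: (-2.0 − (-0.63)) = -1.3700
1/(1 + e^{1.3700}) = 0.2026
P = 0.2026

0.2026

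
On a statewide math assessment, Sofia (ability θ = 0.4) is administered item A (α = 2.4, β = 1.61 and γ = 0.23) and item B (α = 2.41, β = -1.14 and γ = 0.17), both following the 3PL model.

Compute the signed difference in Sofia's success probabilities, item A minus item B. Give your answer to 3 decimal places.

-0.710

P(θ) = γ + (1 − γ) · 1 / (1 + exp(−α(θ − β)))
P_A = 0.2700
P_B = 0.9802
P_A − P_B = -0.7102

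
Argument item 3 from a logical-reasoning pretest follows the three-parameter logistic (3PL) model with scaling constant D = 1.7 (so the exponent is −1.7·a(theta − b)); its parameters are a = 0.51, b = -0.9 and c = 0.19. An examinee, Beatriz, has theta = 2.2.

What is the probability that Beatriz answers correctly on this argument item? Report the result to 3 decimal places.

P(theta) = c + (1 − c) · 1 / (1 + exp(−D·a(theta − b)))
Exponent: 1.7 × 0.51 × (2.2 − (-0.9)) = 2.6877
1/(1 + e^{-2.6877}) = 0.9363
P = 0.19 + 0.81 × 0.9363 = 0.9484

0.948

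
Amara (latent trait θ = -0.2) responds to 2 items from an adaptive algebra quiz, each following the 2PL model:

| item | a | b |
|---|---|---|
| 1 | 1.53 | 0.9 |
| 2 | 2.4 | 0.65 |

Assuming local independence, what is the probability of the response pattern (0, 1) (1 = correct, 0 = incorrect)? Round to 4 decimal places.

P(θ) = 1 / (1 + exp(−a(θ − b)))
P_1 = 1/(1+e^{1.6830}) = 0.1567
P_2 = 1/(1+e^{2.0400}) = 0.1151
L = (1−P_1) × P_2 = 0.8433 × 0.1151 = 0.09704

0.0970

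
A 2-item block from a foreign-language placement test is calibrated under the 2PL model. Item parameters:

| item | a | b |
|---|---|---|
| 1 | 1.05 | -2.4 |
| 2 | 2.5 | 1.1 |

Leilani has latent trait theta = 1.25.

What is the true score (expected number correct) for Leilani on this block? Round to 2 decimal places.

P(theta) = 1 / (1 + exp(−a(theta − b)))
P_1 = 1/(1+e^{-3.8325}) = 0.9788
P_2 = 1/(1+e^{-0.3750}) = 0.5927
E[score] = 0.9788 + 0.5927 = 1.5715

1.57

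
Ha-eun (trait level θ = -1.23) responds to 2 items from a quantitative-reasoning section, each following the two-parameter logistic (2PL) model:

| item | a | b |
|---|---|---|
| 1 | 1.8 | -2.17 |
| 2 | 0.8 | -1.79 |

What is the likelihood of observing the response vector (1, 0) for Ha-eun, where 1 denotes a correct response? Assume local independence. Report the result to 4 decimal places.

0.3292

P(θ) = 1 / (1 + exp(−a(θ − b)))
P_1 = 1/(1+e^{-1.6920}) = 0.8445
P_2 = 1/(1+e^{-0.4480}) = 0.6102
L = P_1 × (1−P_2) = 0.8445 × 0.3898 = 0.32921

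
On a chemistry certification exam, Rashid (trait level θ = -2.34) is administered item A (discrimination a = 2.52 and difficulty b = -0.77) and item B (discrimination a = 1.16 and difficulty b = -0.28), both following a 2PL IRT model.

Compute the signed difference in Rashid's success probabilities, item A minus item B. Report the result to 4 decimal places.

-0.0652

P(θ) = 1 / (1 + exp(−a(θ − b)))
P_A = 0.0188
P_B = 0.0840
P_A − P_B = -0.0652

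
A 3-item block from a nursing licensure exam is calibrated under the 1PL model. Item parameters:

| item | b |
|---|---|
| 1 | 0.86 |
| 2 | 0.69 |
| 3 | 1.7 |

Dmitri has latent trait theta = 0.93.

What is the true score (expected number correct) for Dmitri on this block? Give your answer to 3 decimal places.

1.394

P(theta) = 1 / (1 + exp(−(theta − b)))
P_1 = 1/(1+e^{-0.0700}) = 0.5175
P_2 = 1/(1+e^{-0.2400}) = 0.5597
P_3 = 1/(1+e^{0.7700}) = 0.3165
E[score] = 0.5175 + 0.5597 + 0.3165 = 1.3937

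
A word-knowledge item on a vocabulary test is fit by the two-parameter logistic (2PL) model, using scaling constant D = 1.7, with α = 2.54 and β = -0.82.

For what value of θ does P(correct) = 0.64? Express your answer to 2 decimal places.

-0.69

P(θ) = 1 / (1 + exp(−D·α(θ − β)))
logit = ln(0.6400/0.3600) = 0.5754
θ = β + logit/(1.7·α) = -0.82 + 0.5754/4.3180 = -0.6868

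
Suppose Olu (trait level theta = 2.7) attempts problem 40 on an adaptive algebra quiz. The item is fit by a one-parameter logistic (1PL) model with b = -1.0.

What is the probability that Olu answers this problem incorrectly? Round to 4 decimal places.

P(theta) = 1 / (1 + exp(−(theta − b)))
Exponent: (2.7 − (-1.0)) = 3.7000
1/(1 + e^{-3.7000}) = 0.9759
P = 0.9759
P(incorrect) = 1 − 0.9759 = 0.0241

0.0241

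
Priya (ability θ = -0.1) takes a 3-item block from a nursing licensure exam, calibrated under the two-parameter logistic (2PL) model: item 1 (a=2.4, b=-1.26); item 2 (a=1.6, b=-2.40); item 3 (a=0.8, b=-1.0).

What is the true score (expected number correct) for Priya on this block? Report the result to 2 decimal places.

P(θ) = 1 / (1 + exp(−a(θ − b)))
P_1 = 1/(1+e^{-2.7840}) = 0.9418
P_2 = 1/(1+e^{-3.6800}) = 0.9754
P_3 = 1/(1+e^{-0.7200}) = 0.6726
E[score] = 0.9418 + 0.9754 + 0.6726 = 2.5898

2.59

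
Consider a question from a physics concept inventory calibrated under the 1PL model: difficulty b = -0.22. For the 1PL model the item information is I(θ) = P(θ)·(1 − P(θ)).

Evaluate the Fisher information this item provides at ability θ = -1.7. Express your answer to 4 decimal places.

P = 1/(1+e^{1.4800}) = 0.1854
P(1−P) = 0.1854 × 0.8146 = 0.1510
I = P(1−P) = 0.15104

0.1510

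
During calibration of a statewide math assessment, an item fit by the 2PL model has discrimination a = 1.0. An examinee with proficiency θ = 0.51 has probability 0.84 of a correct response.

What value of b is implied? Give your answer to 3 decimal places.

P(θ) = 1 / (1 + exp(−a(θ − b)))
logit(0.84) = ln(0.84/0.16) = 1.6582
b = θ − logit/(a) = 0.51 − 1.6582/1.0000 = -1.1482

-1.148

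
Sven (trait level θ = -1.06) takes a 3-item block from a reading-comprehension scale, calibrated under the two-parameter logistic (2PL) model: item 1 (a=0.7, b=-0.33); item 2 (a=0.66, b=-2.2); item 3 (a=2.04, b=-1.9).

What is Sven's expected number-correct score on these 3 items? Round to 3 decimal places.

P(θ) = 1 / (1 + exp(−a(θ − b)))
P_1 = 1/(1+e^{0.5110}) = 0.3750
P_2 = 1/(1+e^{-0.7524}) = 0.6797
P_3 = 1/(1+e^{-1.7136}) = 0.8473
E[score] = 0.3750 + 0.6797 + 0.8473 = 1.9020

1.902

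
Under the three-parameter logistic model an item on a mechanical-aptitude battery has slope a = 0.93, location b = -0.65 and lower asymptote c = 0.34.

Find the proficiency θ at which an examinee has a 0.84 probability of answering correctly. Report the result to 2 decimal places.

0.58

P(θ) = c + (1 − c) · 1 / (1 + exp(−a(θ − b)))
Remove guessing floor: (0.84 − 0.34)/(1 − 0.34) = 0.7576
logit = ln(0.7576/0.2424) = 1.1394
θ = b + logit/(a) = -0.65 + 1.1394/0.9300 = 0.5752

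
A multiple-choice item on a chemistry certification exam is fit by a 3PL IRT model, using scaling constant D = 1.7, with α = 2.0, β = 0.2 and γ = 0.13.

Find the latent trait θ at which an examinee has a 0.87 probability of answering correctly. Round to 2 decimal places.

P(θ) = γ + (1 − γ) · 1 / (1 + exp(−D·α(θ − β)))
Remove guessing floor: (0.87 − 0.13)/(1 − 0.13) = 0.8506
logit = ln(0.8506/0.1494) = 1.7391
θ = β + logit/(1.7·α) = 0.2 + 1.7391/3.4000 = 0.7115

0.71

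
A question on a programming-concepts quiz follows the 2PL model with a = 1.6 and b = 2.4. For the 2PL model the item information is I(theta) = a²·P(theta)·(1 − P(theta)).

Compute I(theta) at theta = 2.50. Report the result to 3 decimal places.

0.636

P = 1/(1+e^{-0.1600}) = 0.5399
P(1−P) = 0.5399 × 0.4601 = 0.2484
I = a² × P(1−P) = 1.6² × 0.2484 = 0.63592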